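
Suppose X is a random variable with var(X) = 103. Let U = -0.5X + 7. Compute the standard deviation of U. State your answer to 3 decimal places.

var(-0.5X + 7) = (-0.5)²·103 = 25.75
sd(U) = √25.75 ≈ 5.074

5.074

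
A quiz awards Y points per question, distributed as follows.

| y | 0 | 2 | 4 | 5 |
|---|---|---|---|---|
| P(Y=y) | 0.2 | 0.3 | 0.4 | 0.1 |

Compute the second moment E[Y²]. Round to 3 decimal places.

10.100

E[Y²] = (0)²(0.2) + (2)²(0.3) + (4)²(0.4) + (5)²(0.1) = 10.1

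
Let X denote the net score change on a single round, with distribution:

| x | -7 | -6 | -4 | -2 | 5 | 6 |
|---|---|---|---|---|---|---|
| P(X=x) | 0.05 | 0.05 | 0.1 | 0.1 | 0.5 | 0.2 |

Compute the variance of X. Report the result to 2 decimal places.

19.95

E[X] = (-7)(0.05) + (-6)(0.05) + (-4)(0.1) + (-2)(0.1) + (5)(0.5) + (6)(0.2) = 2.45
E[X²] = (-7)²(0.05) + (-6)²(0.05) + (-4)²(0.1) + (-2)²(0.1) + (5)²(0.5) + (6)²(0.2) = 25.95
V(X) = E[X²] − (E[X])² = 25.95 − (2.45)² = 19.9475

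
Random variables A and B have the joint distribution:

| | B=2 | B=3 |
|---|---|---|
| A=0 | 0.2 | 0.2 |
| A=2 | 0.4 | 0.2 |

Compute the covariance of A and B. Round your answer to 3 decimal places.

-0.080

E[A] = 1.2,  E[B] = 2.4
E[AB] = 2.8
Cov(A,B) = E[AB] − E[A]E[B] = 2.8 − (1.2)(2.4) = -0.08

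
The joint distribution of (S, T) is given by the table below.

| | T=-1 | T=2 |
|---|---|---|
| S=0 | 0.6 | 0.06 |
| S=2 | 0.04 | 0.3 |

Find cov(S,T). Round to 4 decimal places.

1.0656

E[S] = 0.68,  E[T] = 0.08
E[ST] = 1.12
cov(S,T) = E[ST] − E[S]E[T] = 1.12 − (0.68)(0.08) = 1.0656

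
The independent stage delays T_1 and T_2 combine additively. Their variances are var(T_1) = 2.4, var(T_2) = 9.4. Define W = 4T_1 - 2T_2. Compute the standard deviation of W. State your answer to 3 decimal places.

8.718

By independence, var(W) = (4)²var(T_1) + (-2)²var(T_2)
= (4)²·2.4 + (-2)²·9.4 = 76
SD(W) = √76 ≈ 8.718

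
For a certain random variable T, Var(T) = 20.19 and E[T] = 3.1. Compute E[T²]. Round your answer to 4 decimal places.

29.8000

E[T²] = Var(T) + (E[T])² = 20.19 + (3.1)² = 29.8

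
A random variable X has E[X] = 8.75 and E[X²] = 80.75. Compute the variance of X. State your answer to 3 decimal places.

4.188

V(X) = 80.75 − (8.75)² = 4.1875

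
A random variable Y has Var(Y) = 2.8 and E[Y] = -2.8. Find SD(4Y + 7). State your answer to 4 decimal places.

6.6933

Var(4Y + 7) = (4)²·2.8 = 44.8
SD(4Y + 7) = √44.8 ≈ 6.6933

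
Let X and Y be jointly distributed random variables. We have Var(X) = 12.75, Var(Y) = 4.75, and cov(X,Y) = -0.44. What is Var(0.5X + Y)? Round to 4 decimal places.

7.4975

Var(0.5X + Y) = (0.5)²·Var(X) + (1)²·Var(Y) + 2·(0.5)·(1)·cov(X,Y)
= 0.25·12.75 + 1·4.75 + 1·-0.44 = 7.4975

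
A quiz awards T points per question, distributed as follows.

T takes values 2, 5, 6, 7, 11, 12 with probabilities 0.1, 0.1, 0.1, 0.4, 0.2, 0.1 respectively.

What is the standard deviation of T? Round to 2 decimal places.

E[T] = (2)(0.1) + (5)(0.1) + (6)(0.1) + (7)(0.4) + (11)(0.2) + (12)(0.1) = 7.5
E[T²] = (2)²(0.1) + (5)²(0.1) + (6)²(0.1) + (7)²(0.4) + (11)²(0.2) + (12)²(0.1) = 64.7
V(T) = E[T²] − (E[T])² = 64.7 − (7.5)² = 8.45
SD(T) = √8.45 ≈ 2.91

2.91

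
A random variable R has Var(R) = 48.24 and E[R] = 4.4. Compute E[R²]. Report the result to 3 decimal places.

67.600

E[R²] = Var(R) + (E[R])² = 48.24 + (4.4)² = 67.6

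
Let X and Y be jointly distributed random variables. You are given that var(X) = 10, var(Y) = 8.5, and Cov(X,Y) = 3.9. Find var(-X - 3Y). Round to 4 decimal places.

var(-X - 3Y) = (-1)²·var(X) + (-3)²·var(Y) + 2·(-1)·(-3)·Cov(X,Y)
= 1·10 + 9·8.5 + 6·3.9 = 109.9

109.9000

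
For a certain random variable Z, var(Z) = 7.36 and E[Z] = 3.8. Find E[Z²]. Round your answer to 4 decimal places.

E[Z²] = var(Z) + (E[Z])² = 7.36 + (3.8)² = 21.8

21.8000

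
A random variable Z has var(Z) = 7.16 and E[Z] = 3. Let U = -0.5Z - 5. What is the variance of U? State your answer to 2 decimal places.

1.79

var(-0.5Z - 5) = (-0.5)²·var(Z) = 0.25·7.16 = 1.79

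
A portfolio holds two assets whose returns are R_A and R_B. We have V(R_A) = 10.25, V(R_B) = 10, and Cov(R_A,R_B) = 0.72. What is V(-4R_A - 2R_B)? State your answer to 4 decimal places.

V(-4R_A - 2R_B) = (-4)²·V(R_A) + (-2)²·V(R_B) + 2·(-4)·(-2)·Cov(R_A,R_B)
= 16·10.25 + 4·10 + 16·0.72 = 215.52

215.5200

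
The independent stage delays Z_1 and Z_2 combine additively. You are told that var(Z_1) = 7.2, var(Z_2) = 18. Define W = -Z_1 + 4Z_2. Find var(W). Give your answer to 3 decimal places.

295.200

By independence, var(W) = (-1)²var(Z_1) + (4)²var(Z_2)
= (-1)²·7.2 + (4)²·18 = 295.2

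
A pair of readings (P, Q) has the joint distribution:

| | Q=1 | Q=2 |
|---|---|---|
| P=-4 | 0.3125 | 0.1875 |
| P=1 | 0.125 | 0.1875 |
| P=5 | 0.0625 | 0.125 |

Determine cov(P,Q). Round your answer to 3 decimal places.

0.438

E[P] = -0.75,  E[Q] = 1.5
E[PQ] = -0.6875
cov(P,Q) = E[PQ] − E[P]E[Q] = -0.6875 − (-0.75)(1.5) = 0.4375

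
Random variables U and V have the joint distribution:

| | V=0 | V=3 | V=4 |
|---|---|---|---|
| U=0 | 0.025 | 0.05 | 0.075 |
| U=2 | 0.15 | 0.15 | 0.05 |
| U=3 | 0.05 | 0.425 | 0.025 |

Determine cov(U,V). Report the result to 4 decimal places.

-0.0200

E[U] = 2.2,  E[V] = 2.475
E[UV] = 5.425
cov(U,V) = E[UV] − E[U]E[V] = 5.425 − (2.2)(2.475) = -0.02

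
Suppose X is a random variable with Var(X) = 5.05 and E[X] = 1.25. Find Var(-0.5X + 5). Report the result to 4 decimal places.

Var(-0.5X + 5) = (-0.5)²·Var(X) = 0.25·5.05 = 1.2625

1.2625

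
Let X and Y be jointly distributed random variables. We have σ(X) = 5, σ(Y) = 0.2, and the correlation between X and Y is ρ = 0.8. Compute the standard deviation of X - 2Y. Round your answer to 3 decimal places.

Var(X) = (5)² = 25;  Var(Y) = (0.2)² = 0.04
Cov(X,Y) = ρ·σ(X)·σ(Y) = 0.8·5·0.2 = 0.8
Var(X - 2Y) = (1)²·Var(X) + (-2)²·Var(Y) + 2·(1)·(-2)·Cov(X,Y)
= 1·25 + 4·0.04 + -4·0.8 = 21.96
σ(X - 2Y) = √21.96 ≈ 4.686

4.686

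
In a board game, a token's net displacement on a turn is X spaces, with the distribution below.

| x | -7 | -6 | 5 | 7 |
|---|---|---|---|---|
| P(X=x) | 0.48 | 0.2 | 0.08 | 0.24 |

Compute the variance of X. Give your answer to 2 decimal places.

38.33

E[X] = (-7)(0.48) + (-6)(0.2) + (5)(0.08) + (7)(0.24) = -2.48
E[X²] = (-7)²(0.48) + (-6)²(0.2) + (5)²(0.08) + (7)²(0.24) = 44.48
var(X) = E[X²] − (E[X])² = 44.48 − (-2.48)² = 38.3296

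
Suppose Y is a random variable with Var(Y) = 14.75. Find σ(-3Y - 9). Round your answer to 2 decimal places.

Var(-3Y - 9) = (-3)²·14.75 = 132.75
σ(-3Y - 9) = √132.75 ≈ 11.52

11.52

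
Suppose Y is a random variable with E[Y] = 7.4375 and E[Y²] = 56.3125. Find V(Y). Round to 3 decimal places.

0.996

V(Y) = 56.3125 − (7.4375)² = 0.99609375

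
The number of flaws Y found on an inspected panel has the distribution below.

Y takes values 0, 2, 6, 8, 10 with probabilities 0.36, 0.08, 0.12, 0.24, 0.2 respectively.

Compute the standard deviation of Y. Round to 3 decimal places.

E[Y] = (0)(0.36) + (2)(0.08) + (6)(0.12) + (8)(0.24) + (10)(0.2) = 4.8
E[Y²] = (0)²(0.36) + (2)²(0.08) + (6)²(0.12) + (8)²(0.24) + (10)²(0.2) = 40
V(Y) = E[Y²] − (E[Y])² = 40 − (4.8)² = 16.96
SD(Y) = √16.96 ≈ 4.118

4.118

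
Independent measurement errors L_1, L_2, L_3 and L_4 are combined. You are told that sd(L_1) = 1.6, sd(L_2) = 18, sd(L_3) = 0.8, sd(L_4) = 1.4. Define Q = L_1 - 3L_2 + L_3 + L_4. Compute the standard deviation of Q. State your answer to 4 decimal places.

54.0478

Var(L_1) = 2.56, Var(L_2) = 324, Var(L_3) = 0.64, Var(L_4) = 1.96
By independence, Var(Q) = (1)²Var(L_1) + (-3)²Var(L_2) + (1)²Var(L_3) + (1)²Var(L_4)
= (1)²·2.56 + (-3)²·324 + (1)²·0.64 + (1)²·1.96 = 2921.16
sd(Q) = √2921.16 ≈ 54.0478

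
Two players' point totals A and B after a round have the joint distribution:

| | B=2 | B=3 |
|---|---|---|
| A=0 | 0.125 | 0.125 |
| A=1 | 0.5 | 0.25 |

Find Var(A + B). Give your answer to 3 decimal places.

0.359

E[A] = 0.75,  E[B] = 2.375,  E[AB] = 1.75
Var(A) = 0.75 − (0.75)² = 0.1875;  Var(B) = 5.875 − (2.375)² = 0.234375
Cov(A,B) = 1.75 − (0.75)(2.375) = -0.03125
Var(A + B) = (1)²·0.1875 + (1)²·0.234375 + 2·(1)·(1)·-0.03125 = 0.359375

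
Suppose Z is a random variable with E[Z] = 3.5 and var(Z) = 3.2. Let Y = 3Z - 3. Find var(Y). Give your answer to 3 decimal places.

var(3Z - 3) = (3)²·var(Z) = 9·3.2 = 28.8

28.800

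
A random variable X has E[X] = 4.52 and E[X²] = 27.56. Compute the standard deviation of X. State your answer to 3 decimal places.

2.670

Var(X) = 27.56 − (4.52)² = 7.1296
σ(X) = √7.1296 ≈ 2.670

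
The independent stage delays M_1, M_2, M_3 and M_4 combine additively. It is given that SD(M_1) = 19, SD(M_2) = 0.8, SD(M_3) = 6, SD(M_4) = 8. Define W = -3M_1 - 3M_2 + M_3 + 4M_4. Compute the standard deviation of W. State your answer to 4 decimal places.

65.6868

V(M_1) = 361, V(M_2) = 0.64, V(M_3) = 36, V(M_4) = 64
By independence, V(W) = (-3)²V(M_1) + (-3)²V(M_2) + (1)²V(M_3) + (4)²V(M_4)
= (-3)²·361 + (-3)²·0.64 + (1)²·36 + (4)²·64 = 4314.76
SD(W) = √4314.76 ≈ 65.6868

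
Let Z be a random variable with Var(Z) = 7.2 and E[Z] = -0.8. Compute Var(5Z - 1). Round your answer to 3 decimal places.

Var(5Z - 1) = (5)²·Var(Z) = 25·7.2 = 180

180.000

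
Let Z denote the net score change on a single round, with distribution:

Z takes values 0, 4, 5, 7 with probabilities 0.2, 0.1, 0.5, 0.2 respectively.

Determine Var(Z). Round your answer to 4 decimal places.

E[Z] = (0)(0.2) + (4)(0.1) + (5)(0.5) + (7)(0.2) = 4.3
E[Z²] = (0)²(0.2) + (4)²(0.1) + (5)²(0.5) + (7)²(0.2) = 23.9
Var(Z) = E[Z²] − (E[Z])² = 23.9 − (4.3)² = 5.41

5.4100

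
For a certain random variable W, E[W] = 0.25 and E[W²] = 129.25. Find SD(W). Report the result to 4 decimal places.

Var(W) = 129.25 − (0.25)² = 129.1875
SD(W) = √129.1875 ≈ 11.3661

11.3661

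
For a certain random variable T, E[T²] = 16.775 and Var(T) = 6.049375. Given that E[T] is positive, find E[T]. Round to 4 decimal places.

(E[T])² = E[T²] − Var(T) = 16.775 − 6.049375 = 10.725625
E[T] = √10.725625 = 3.275

3.2750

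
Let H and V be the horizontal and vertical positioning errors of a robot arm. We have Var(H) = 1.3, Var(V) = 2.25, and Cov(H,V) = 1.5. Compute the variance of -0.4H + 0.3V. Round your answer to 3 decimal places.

0.051

Var(-0.4H + 0.3V) = (-0.4)²·Var(H) + (0.3)²·Var(V) + 2·(-0.4)·(0.3)·Cov(H,V)
= 0.16·1.3 + 0.09·2.25 + -0.24·1.5 = 0.0505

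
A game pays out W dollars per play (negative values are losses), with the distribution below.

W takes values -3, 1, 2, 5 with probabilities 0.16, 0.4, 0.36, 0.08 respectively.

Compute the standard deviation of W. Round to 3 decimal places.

E[W] = (-3)(0.16) + (1)(0.4) + (2)(0.36) + (5)(0.08) = 1.04
E[W²] = (-3)²(0.16) + (1)²(0.4) + (2)²(0.36) + (5)²(0.08) = 5.28
V(W) = E[W²] − (E[W])² = 5.28 − (1.04)² = 4.1984
σ(W) = √4.1984 ≈ 2.049

2.049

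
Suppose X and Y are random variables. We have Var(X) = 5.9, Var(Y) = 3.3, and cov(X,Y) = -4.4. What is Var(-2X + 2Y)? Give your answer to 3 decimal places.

72.000

Var(-2X + 2Y) = (-2)²·Var(X) + (2)²·Var(Y) + 2·(-2)·(2)·cov(X,Y)
= 4·5.9 + 4·3.3 + -8·-4.4 = 72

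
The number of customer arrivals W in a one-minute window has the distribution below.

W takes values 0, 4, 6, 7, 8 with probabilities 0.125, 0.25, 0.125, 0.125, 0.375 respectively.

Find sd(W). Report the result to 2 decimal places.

E[W] = (0)(0.125) + (4)(0.25) + (6)(0.125) + (7)(0.125) + (8)(0.375) = 5.625
E[W²] = (0)²(0.125) + (4)²(0.25) + (6)²(0.125) + (7)²(0.125) + (8)²(0.375) = 38.625
var(W) = E[W²] − (E[W])² = 38.625 − (5.625)² = 6.984375
sd(W) = √6.984375 ≈ 2.64

2.64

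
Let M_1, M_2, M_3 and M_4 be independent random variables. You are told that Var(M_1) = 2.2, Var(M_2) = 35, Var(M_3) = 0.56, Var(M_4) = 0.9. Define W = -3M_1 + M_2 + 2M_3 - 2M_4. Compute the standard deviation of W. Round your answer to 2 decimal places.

7.79

By independence, Var(W) = (-3)²Var(M_1) + (1)²Var(M_2) + (2)²Var(M_3) + (-2)²Var(M_4)
= (-3)²·2.2 + (1)²·35 + (2)²·0.56 + (-2)²·0.9 = 60.64
sd(W) = √60.64 ≈ 7.79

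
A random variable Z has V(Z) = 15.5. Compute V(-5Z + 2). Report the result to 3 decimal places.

387.500

V(-5Z + 2) = (-5)²·V(Z) = 25·15.5 = 387.5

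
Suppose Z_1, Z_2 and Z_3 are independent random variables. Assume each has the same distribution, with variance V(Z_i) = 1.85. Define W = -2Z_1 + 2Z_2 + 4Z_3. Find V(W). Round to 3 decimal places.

By independence, V(W) = (-2)²V(Z_1) + (2)²V(Z_2) + (4)²V(Z_3)
= (-2)²·1.85 + (2)²·1.85 + (4)²·1.85 = 44.4

44.400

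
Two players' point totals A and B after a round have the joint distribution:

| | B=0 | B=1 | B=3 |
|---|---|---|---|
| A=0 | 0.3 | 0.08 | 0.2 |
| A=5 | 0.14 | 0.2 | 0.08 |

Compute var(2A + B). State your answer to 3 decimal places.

E[A] = 2.1,  E[B] = 1.12,  E[AB] = 2.2
var(A) = 10.5 − (2.1)² = 6.09;  var(B) = 2.8 − (1.12)² = 1.5456
cov(A,B) = 2.2 − (2.1)(1.12) = -0.152
var(2A + B) = (2)²·6.09 + (1)²·1.5456 + 2·(2)·(1)·-0.152 = 25.2976

25.298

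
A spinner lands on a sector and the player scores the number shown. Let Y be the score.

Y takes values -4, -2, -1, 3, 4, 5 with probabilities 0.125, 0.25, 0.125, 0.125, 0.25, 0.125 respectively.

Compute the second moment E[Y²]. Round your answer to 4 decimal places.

E[Y²] = (-4)²(0.125) + (-2)²(0.25) + (-1)²(0.125) + (3)²(0.125) + (4)²(0.25) + (5)²(0.125) = 11.375

11.3750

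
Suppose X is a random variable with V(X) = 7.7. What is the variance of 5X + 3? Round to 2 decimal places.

V(5X + 3) = (5)²·V(X) = 25·7.7 = 192.5

192.50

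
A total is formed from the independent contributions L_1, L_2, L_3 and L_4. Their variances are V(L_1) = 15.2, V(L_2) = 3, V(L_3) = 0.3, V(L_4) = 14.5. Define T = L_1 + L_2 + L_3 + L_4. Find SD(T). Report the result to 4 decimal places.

5.7446

By independence, V(T) = (1)²V(L_1) + (1)²V(L_2) + (1)²V(L_3) + (1)²V(L_4)
= (1)²·15.2 + (1)²·3 + (1)²·0.3 + (1)²·14.5 = 33
SD(T) = √33 ≈ 5.7446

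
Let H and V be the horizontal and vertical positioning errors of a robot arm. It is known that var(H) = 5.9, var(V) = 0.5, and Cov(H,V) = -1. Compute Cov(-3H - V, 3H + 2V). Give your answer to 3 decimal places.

-45.100

Cov(-3H - V, 3H + 2V) = (-3)(3)var(H) + (-1)(2)var(V) + [(-3)(2) + (-1)(3)]Cov(H,V)
= -9·5.9 + -2·0.5 + -9·-1 = -45.1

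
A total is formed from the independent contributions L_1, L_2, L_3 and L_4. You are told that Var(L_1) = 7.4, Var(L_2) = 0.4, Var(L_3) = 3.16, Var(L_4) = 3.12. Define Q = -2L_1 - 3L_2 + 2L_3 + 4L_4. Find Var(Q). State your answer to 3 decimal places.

By independence, Var(Q) = (-2)²Var(L_1) + (-3)²Var(L_2) + (2)²Var(L_3) + (4)²Var(L_4)
= (-2)²·7.4 + (-3)²·0.4 + (2)²·3.16 + (4)²·3.12 = 95.76

95.760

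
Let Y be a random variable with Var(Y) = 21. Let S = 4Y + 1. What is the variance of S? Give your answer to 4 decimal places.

Var(4Y + 1) = (4)²·Var(Y) = 16·21 = 336

336.0000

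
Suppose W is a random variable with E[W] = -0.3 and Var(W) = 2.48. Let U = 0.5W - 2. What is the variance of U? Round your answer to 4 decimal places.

0.6200

Var(0.5W - 2) = (0.5)²·Var(W) = 0.25·2.48 = 0.62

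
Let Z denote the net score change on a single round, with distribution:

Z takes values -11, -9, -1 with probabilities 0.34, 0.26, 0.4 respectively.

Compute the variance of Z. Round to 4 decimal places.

E[Z] = (-11)(0.34) + (-9)(0.26) + (-1)(0.4) = -6.48
E[Z²] = (-11)²(0.34) + (-9)²(0.26) + (-1)²(0.4) = 62.6
var(Z) = E[Z²] − (E[Z])² = 62.6 − (-6.48)² = 20.6096

20.6096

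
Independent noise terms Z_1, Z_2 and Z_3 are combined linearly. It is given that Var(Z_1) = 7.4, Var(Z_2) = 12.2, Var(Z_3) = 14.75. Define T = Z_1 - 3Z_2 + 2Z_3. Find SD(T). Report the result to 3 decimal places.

13.274

By independence, Var(T) = (1)²Var(Z_1) + (-3)²Var(Z_2) + (2)²Var(Z_3)
= (1)²·7.4 + (-3)²·12.2 + (2)²·14.75 = 176.2
SD(T) = √176.2 ≈ 13.274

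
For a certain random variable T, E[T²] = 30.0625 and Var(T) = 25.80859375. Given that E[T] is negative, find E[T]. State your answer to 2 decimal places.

-2.06

(E[T])² = E[T²] − Var(T) = 30.0625 − 25.80859375 = 4.25390625
E[T] = −√4.25390625 = -2.0625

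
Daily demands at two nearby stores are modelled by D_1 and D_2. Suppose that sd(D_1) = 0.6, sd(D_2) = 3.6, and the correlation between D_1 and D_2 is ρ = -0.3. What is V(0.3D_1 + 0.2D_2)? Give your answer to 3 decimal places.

0.473

V(D_1) = (0.6)² = 0.36;  V(D_2) = (3.6)² = 12.96
Cov(D_1,D_2) = ρ·sd(D_1)·sd(D_2) = -0.3·0.6·3.6 = -0.648
V(0.3D_1 + 0.2D_2) = (0.3)²·V(D_1) + (0.2)²·V(D_2) + 2·(0.3)·(0.2)·Cov(D_1,D_2)
= 0.09·0.36 + 0.04·12.96 + 0.12·-0.648 = 0.47304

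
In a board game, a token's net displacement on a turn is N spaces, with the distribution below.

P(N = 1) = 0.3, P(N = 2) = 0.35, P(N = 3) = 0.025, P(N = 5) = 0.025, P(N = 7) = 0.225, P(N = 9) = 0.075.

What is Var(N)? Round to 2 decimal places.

7.75

E[N] = (1)(0.3) + (2)(0.35) + (3)(0.025) + (5)(0.025) + (7)(0.225) + (9)(0.075) = 3.45
E[N²] = (1)²(0.3) + (2)²(0.35) + (3)²(0.025) + (5)²(0.025) + (7)²(0.225) + (9)²(0.075) = 19.65
Var(N) = E[N²] − (E[N])² = 19.65 − (3.45)² = 7.7475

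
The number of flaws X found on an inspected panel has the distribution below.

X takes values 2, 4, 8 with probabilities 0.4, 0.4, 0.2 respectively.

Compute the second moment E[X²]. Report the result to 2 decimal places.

E[X²] = (2)²(0.4) + (4)²(0.4) + (8)²(0.2) = 20.8

20.80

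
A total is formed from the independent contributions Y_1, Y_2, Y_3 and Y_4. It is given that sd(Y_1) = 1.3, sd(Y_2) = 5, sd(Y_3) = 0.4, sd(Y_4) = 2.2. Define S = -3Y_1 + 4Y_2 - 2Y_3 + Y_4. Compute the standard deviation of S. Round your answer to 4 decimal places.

var(Y_1) = 1.69, var(Y_2) = 25, var(Y_3) = 0.16, var(Y_4) = 4.84
By independence, var(S) = (-3)²var(Y_1) + (4)²var(Y_2) + (-2)²var(Y_3) + (1)²var(Y_4)
= (-3)²·1.69 + (4)²·25 + (-2)²·0.16 + (1)²·4.84 = 420.69
sd(S) = √420.69 ≈ 20.5107

20.5107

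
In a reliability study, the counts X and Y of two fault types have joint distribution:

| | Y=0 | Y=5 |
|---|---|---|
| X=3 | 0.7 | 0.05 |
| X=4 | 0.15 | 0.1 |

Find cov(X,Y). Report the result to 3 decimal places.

0.313

E[X] = 3.25,  E[Y] = 0.75
E[XY] = 2.75
cov(X,Y) = E[XY] − E[X]E[Y] = 2.75 − (3.25)(0.75) = 0.3125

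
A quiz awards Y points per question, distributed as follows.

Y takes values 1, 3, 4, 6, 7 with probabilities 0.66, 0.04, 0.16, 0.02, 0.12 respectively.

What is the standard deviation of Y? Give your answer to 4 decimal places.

2.1250

E[Y] = (1)(0.66) + (3)(0.04) + (4)(0.16) + (6)(0.02) + (7)(0.12) = 2.38
E[Y²] = (1)²(0.66) + (3)²(0.04) + (4)²(0.16) + (6)²(0.02) + (7)²(0.12) = 10.18
Var(Y) = E[Y²] − (E[Y])² = 10.18 − (2.38)² = 4.5156
SD(Y) = √4.5156 ≈ 2.1250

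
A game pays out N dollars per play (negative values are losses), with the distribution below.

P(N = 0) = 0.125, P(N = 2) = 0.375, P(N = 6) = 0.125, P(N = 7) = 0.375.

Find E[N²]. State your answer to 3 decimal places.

E[N²] = (0)²(0.125) + (2)²(0.375) + (6)²(0.125) + (7)²(0.375) = 24.375

24.375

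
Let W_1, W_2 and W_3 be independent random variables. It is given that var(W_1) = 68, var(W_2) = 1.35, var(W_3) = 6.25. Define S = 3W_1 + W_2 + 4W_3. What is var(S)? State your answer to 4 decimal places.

By independence, var(S) = (3)²var(W_1) + (1)²var(W_2) + (4)²var(W_3)
= (3)²·68 + (1)²·1.35 + (4)²·6.25 = 713.35

713.3500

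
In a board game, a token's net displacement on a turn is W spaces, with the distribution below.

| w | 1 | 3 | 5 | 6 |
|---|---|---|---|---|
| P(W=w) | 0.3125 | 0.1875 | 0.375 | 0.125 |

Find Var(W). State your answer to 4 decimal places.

E[W] = (1)(0.3125) + (3)(0.1875) + (5)(0.375) + (6)(0.125) = 3.5
E[W²] = (1)²(0.3125) + (3)²(0.1875) + (5)²(0.375) + (6)²(0.125) = 15.875
Var(W) = E[W²] − (E[W])² = 15.875 − (3.5)² = 3.625

3.6250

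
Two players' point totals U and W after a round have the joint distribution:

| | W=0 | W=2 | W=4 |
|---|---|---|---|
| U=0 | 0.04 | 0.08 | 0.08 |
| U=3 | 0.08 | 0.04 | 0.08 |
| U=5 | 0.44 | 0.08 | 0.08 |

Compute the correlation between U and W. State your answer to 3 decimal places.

E[U] = 3.6,  E[W] = 1.36
E[UW] = 3.6
Cov(U,W) = E[UW] − E[U]E[W] = 3.6 − (3.6)(1.36) = -1.296
Var(U) = 3.84,  Var(W) = 2.7904
ρ = -1.296 / √(3.84·2.7904) ≈ -0.396

-0.396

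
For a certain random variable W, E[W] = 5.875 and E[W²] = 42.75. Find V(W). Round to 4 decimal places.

V(W) = 42.75 − (5.875)² = 8.234375

8.2344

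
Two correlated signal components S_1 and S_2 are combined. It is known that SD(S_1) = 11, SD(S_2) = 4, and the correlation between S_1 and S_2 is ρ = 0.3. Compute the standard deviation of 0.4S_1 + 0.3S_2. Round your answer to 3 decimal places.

Var(S_1) = (11)² = 121;  Var(S_2) = (4)² = 16
Cov(S_1,S_2) = ρ·SD(S_1)·SD(S_2) = 0.3·11·4 = 13.2
Var(0.4S_1 + 0.3S_2) = (0.4)²·Var(S_1) + (0.3)²·Var(S_2) + 2·(0.4)·(0.3)·Cov(S_1,S_2)
= 0.16·121 + 0.09·16 + 0.24·13.2 = 23.968
SD(0.4S_1 + 0.3S_2) = √23.968 ≈ 4.896

4.896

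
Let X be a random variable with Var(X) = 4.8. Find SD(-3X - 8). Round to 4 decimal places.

Var(-3X - 8) = (-3)²·4.8 = 43.2
SD(-3X - 8) = √43.2 ≈ 6.5727

6.5727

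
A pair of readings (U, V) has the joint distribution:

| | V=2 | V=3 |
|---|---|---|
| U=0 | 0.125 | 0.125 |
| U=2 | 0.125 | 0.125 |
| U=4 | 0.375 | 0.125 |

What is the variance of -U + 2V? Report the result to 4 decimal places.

E[U] = 2.5,  E[V] = 2.375,  E[UV] = 5.75
Var(U) = 9 − (2.5)² = 2.75;  Var(V) = 5.875 − (2.375)² = 0.234375
cov(U,V) = 5.75 − (2.5)(2.375) = -0.1875
Var(-U + 2V) = (-1)²·2.75 + (2)²·0.234375 + 2·(-1)·(2)·-0.1875 = 4.4375

4.4375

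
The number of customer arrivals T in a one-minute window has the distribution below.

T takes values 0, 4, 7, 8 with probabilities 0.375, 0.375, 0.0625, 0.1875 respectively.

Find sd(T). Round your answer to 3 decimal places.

3.041

E[T] = (0)(0.375) + (4)(0.375) + (7)(0.0625) + (8)(0.1875) = 3.4375
E[T²] = (0)²(0.375) + (4)²(0.375) + (7)²(0.0625) + (8)²(0.1875) = 21.0625
Var(T) = E[T²] − (E[T])² = 21.0625 − (3.4375)² = 9.24609375
sd(T) = √9.24609375 ≈ 3.041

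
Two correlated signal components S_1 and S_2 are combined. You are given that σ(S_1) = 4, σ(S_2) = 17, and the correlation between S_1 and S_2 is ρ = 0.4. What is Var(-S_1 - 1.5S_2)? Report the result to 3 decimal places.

747.850

Var(S_1) = (4)² = 16;  Var(S_2) = (17)² = 289
Cov(S_1,S_2) = ρ·σ(S_1)·σ(S_2) = 0.4·4·17 = 27.2
Var(-S_1 - 1.5S_2) = (-1)²·Var(S_1) + (-1.5)²·Var(S_2) + 2·(-1)·(-1.5)·Cov(S_1,S_2)
= 1·16 + 2.25·289 + 3·27.2 = 747.85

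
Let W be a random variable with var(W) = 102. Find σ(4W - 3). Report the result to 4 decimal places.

var(4W - 3) = (4)²·102 = 1632
σ(4W - 3) = √1632 ≈ 40.3980

40.3980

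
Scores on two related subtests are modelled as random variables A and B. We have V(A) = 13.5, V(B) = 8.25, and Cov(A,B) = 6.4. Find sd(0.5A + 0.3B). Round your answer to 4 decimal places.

V(0.5A + 0.3B) = (0.5)²·V(A) + (0.3)²·V(B) + 2·(0.5)·(0.3)·Cov(A,B)
= 0.25·13.5 + 0.09·8.25 + 0.3·6.4 = 6.0375
sd(0.5A + 0.3B) = √6.0375 ≈ 2.4571

2.4571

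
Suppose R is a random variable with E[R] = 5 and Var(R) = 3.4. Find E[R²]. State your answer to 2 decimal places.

28.40

E[R²] = Var(R) + (E[R])² = 3.4 + (5)² = 28.4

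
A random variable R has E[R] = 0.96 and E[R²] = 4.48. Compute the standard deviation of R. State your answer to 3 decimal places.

1.886

V(R) = 4.48 − (0.96)² = 3.5584
sd(R) = √3.5584 ≈ 1.886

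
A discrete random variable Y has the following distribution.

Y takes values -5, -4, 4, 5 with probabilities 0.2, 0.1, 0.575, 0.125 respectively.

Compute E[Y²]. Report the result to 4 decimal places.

E[Y²] = (-5)²(0.2) + (-4)²(0.1) + (4)²(0.575) + (5)²(0.125) = 18.925

18.9250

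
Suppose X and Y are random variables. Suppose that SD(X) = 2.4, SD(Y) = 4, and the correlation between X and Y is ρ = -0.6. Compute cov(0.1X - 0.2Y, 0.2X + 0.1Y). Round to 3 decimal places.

Var(X) = (2.4)² = 5.76;  Var(Y) = (4)² = 16
cov(X,Y) = ρ·SD(X)·SD(Y) = -0.6·2.4·4 = -5.76
cov(0.1X - 0.2Y, 0.2X + 0.1Y) = (0.1)(0.2)Var(X) + (-0.2)(0.1)Var(Y) + [(0.1)(0.1) + (-0.2)(0.2)]cov(X,Y)
= 0.02·5.76 + -0.02·16 + -0.03·-5.76 = -0.032

-0.032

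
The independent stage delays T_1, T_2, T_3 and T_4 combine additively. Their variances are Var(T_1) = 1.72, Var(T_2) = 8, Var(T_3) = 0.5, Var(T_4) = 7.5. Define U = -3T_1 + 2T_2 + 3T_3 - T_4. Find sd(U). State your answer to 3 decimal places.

7.712

By independence, Var(U) = (-3)²Var(T_1) + (2)²Var(T_2) + (3)²Var(T_3) + (-1)²Var(T_4)
= (-3)²·1.72 + (2)²·8 + (3)²·0.5 + (-1)²·7.5 = 59.48
sd(U) = √59.48 ≈ 7.712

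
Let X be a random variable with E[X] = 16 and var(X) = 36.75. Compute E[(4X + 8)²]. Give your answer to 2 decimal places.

E[4X + 8] = 4·16 + 8 = 72
var(4X + 8) = (4)²·36.75 = 588
E[(4X + 8)²] = var((4X + 8)) + (E[(4X + 8)])² = 588 + (72)² = 5772

5772.00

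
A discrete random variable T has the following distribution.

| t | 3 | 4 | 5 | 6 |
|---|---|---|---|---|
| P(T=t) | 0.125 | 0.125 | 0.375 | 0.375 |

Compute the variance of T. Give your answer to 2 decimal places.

1.00

E[T] = (3)(0.125) + (4)(0.125) + (5)(0.375) + (6)(0.375) = 5
E[T²] = (3)²(0.125) + (4)²(0.125) + (5)²(0.375) + (6)²(0.375) = 26
Var(T) = E[T²] − (E[T])² = 26 − (5)² = 1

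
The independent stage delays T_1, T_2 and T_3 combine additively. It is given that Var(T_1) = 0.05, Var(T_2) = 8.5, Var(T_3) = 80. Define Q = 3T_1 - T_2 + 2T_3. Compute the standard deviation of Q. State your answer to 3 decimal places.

By independence, Var(Q) = (3)²Var(T_1) + (-1)²Var(T_2) + (2)²Var(T_3)
= (3)²·0.05 + (-1)²·8.5 + (2)²·80 = 328.95
SD(Q) = √328.95 ≈ 18.137

18.137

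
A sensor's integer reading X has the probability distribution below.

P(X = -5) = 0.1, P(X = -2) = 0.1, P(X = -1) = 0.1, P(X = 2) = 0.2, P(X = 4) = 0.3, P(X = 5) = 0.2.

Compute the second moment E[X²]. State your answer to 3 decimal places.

E[X²] = (-5)²(0.1) + (-2)²(0.1) + (-1)²(0.1) + (2)²(0.2) + (4)²(0.3) + (5)²(0.2) = 13.6

13.600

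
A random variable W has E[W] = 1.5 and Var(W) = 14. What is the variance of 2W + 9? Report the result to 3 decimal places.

56.000

Var(2W + 9) = (2)²·Var(W) = 4·14 = 56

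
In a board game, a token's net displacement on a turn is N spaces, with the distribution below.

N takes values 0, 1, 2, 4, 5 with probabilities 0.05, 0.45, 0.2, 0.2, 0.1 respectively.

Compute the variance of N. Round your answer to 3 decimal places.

E[N] = (0)(0.05) + (1)(0.45) + (2)(0.2) + (4)(0.2) + (5)(0.1) = 2.15
E[N²] = (0)²(0.05) + (1)²(0.45) + (2)²(0.2) + (4)²(0.2) + (5)²(0.1) = 6.95
var(N) = E[N²] − (E[N])² = 6.95 − (2.15)² = 2.3275

2.328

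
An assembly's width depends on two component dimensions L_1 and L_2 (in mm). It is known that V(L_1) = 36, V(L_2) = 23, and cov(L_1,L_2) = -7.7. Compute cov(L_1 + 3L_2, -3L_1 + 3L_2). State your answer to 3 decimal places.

cov(L_1 + 3L_2, -3L_1 + 3L_2) = (1)(-3)V(L_1) + (3)(3)V(L_2) + [(1)(3) + (3)(-3)]cov(L_1,L_2)
= -3·36 + 9·23 + -6·-7.7 = 145.2

145.200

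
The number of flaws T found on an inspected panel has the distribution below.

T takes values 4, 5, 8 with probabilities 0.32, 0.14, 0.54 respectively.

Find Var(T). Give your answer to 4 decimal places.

E[T] = (4)(0.32) + (5)(0.14) + (8)(0.54) = 6.3
E[T²] = (4)²(0.32) + (5)²(0.14) + (8)²(0.54) = 43.18
Var(T) = E[T²] − (E[T])² = 43.18 − (6.3)² = 3.49

3.4900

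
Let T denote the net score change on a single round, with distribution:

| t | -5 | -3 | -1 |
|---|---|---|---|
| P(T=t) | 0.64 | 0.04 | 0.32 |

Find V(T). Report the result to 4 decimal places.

3.4304

E[T] = (-5)(0.64) + (-3)(0.04) + (-1)(0.32) = -3.64
E[T²] = (-5)²(0.64) + (-3)²(0.04) + (-1)²(0.32) = 16.68
V(T) = E[T²] − (E[T])² = 16.68 − (-3.64)² = 3.4304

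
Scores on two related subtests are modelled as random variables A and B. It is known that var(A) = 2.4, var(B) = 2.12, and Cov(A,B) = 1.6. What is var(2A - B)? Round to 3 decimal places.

var(2A - B) = (2)²·var(A) + (-1)²·var(B) + 2·(2)·(-1)·Cov(A,B)
= 4·2.4 + 1·2.12 + -4·1.6 = 5.32

5.320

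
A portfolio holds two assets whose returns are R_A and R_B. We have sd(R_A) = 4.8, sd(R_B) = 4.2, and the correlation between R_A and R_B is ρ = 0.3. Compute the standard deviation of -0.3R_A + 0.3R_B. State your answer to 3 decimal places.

1.604

Var(R_A) = (4.8)² = 23.04;  Var(R_B) = (4.2)² = 17.64
Cov(R_A,R_B) = ρ·sd(R_A)·sd(R_B) = 0.3·4.8·4.2 = 6.048
Var(-0.3R_A + 0.3R_B) = (-0.3)²·Var(R_A) + (0.3)²·Var(R_B) + 2·(-0.3)·(0.3)·Cov(R_A,R_B)
= 0.09·23.04 + 0.09·17.64 + -0.18·6.048 = 2.57256
sd(-0.3R_A + 0.3R_B) = √2.57256 ≈ 1.604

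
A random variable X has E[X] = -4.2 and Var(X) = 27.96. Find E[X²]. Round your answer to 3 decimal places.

45.600

E[X²] = Var(X) + (E[X])² = 27.96 + (-4.2)² = 45.6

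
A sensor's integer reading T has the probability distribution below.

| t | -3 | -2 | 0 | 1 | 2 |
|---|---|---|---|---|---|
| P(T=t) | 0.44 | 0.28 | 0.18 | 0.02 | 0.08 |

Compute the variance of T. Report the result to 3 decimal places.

E[T] = (-3)(0.44) + (-2)(0.28) + (0)(0.18) + (1)(0.02) + (2)(0.08) = -1.7
E[T²] = (-3)²(0.44) + (-2)²(0.28) + (0)²(0.18) + (1)²(0.02) + (2)²(0.08) = 5.42
Var(T) = E[T²] − (E[T])² = 5.42 − (-1.7)² = 2.53

2.530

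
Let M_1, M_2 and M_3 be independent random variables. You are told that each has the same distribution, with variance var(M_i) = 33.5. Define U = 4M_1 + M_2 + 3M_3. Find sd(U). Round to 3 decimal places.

By independence, var(U) = (4)²var(M_1) + (1)²var(M_2) + (3)²var(M_3)
= (4)²·33.5 + (1)²·33.5 + (3)²·33.5 = 871
sd(U) = √871 ≈ 29.513

29.513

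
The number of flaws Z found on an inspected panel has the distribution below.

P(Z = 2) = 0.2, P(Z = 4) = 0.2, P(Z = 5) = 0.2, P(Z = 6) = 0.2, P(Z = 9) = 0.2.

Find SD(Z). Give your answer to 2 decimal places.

E[Z] = (2)(0.2) + (4)(0.2) + (5)(0.2) + (6)(0.2) + (9)(0.2) = 5.2
E[Z²] = (2)²(0.2) + (4)²(0.2) + (5)²(0.2) + (6)²(0.2) + (9)²(0.2) = 32.4
V(Z) = E[Z²] − (E[Z])² = 32.4 − (5.2)² = 5.36
SD(Z) = √5.36 ≈ 2.32

2.32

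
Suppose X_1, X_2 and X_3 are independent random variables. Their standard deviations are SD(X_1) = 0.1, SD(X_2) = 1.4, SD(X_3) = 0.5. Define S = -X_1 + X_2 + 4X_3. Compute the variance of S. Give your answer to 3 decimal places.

5.970

Var(X_1) = 0.01, Var(X_2) = 1.96, Var(X_3) = 0.25
By independence, Var(S) = (-1)²Var(X_1) + (1)²Var(X_2) + (4)²Var(X_3)
= (-1)²·0.01 + (1)²·1.96 + (4)²·0.25 = 5.97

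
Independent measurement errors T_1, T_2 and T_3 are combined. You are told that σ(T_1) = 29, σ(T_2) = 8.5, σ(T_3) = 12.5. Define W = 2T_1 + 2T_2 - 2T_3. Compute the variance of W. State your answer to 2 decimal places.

Var(T_1) = 841, Var(T_2) = 72.25, Var(T_3) = 156.25
By independence, Var(W) = (2)²Var(T_1) + (2)²Var(T_2) + (-2)²Var(T_3)
= (2)²·841 + (2)²·72.25 + (-2)²·156.25 = 4278

4278.00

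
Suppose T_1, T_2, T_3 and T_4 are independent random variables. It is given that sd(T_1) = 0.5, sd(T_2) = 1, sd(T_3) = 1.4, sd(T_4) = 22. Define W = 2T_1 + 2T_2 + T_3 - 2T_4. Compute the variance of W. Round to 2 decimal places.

V(T_1) = 0.25, V(T_2) = 1, V(T_3) = 1.96, V(T_4) = 484
By independence, V(W) = (2)²V(T_1) + (2)²V(T_2) + (1)²V(T_3) + (-2)²V(T_4)
= (2)²·0.25 + (2)²·1 + (1)²·1.96 + (-2)²·484 = 1942.96

1942.96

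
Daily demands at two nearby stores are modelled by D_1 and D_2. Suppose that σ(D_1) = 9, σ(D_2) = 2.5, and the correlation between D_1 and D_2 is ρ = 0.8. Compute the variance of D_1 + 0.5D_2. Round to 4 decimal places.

100.5625

V(D_1) = (9)² = 81;  V(D_2) = (2.5)² = 6.25
Cov(D_1,D_2) = ρ·σ(D_1)·σ(D_2) = 0.8·9·2.5 = 18
V(D_1 + 0.5D_2) = (1)²·V(D_1) + (0.5)²·V(D_2) + 2·(1)·(0.5)·Cov(D_1,D_2)
= 1·81 + 0.25·6.25 + 1·18 = 100.5625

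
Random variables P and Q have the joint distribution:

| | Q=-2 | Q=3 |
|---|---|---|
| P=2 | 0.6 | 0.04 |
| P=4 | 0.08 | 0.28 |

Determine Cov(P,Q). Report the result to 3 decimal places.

E[P] = 2.72,  E[Q] = -0.4
E[PQ] = 0.56
Cov(P,Q) = E[PQ] − E[P]E[Q] = 0.56 − (2.72)(-0.4) = 1.648

1.648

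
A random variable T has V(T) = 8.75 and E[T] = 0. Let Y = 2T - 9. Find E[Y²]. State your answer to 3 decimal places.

E[2T - 9] = 2·0 − 9 = -9
V(2T - 9) = (2)²·8.75 = 35
E[Y²] = V(Y) + (E[Y])² = 35 + (-9)² = 116

116.000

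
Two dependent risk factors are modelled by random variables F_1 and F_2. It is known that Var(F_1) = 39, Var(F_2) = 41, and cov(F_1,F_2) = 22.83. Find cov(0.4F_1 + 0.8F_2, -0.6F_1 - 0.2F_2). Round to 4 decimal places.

-28.7048

cov(0.4F_1 + 0.8F_2, -0.6F_1 - 0.2F_2) = (0.4)(-0.6)Var(F_1) + (0.8)(-0.2)Var(F_2) + [(0.4)(-0.2) + (0.8)(-0.6)]cov(F_1,F_2)
= -0.24·39 + -0.16·41 + -0.56·22.83 = -28.7048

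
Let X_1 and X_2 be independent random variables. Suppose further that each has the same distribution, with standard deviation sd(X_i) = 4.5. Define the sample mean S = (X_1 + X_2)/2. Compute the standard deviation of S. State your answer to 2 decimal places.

Var(X_i) = (4.5)² = 20.25
By independence, Var(S) = (0.5)²Var(X_1) + (0.5)²Var(X_2)
= (0.5)²·20.25 + (0.5)²·20.25 = 10.125
sd(S) = √10.125 ≈ 3.18

3.18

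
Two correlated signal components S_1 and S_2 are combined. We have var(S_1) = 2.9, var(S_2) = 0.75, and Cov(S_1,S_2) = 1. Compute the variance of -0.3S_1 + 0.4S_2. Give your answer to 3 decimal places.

var(-0.3S_1 + 0.4S_2) = (-0.3)²·var(S_1) + (0.4)²·var(S_2) + 2·(-0.3)·(0.4)·Cov(S_1,S_2)
= 0.09·2.9 + 0.16·0.75 + -0.24·1 = 0.141

0.141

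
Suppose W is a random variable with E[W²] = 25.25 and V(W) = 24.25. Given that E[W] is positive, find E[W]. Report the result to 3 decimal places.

(E[W])² = E[W²] − V(W) = 25.25 − 24.25 = 1
E[W] = √1 = 1

1.000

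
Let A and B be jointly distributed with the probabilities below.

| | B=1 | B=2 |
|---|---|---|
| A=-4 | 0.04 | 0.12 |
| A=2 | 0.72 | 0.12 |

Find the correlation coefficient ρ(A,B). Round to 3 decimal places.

-0.521

E[A] = 1.04,  E[B] = 1.24
E[AB] = 0.8
Cov(A,B) = E[AB] − E[A]E[B] = 0.8 − (1.04)(1.24) = -0.4896
Var(A) = 4.8384,  Var(B) = 0.1824
ρ = -0.4896 / √(4.8384·0.1824) ≈ -0.521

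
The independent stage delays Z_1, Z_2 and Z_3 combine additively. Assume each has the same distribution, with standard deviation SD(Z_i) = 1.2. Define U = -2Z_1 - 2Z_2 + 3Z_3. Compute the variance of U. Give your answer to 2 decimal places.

var(Z_i) = (1.2)² = 1.44
By independence, var(U) = (-2)²var(Z_1) + (-2)²var(Z_2) + (3)²var(Z_3)
= (-2)²·1.44 + (-2)²·1.44 + (3)²·1.44 = 24.48

24.48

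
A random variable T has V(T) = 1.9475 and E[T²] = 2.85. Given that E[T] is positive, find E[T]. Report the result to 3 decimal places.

(E[T])² = E[T²] − V(T) = 2.85 − 1.9475 = 0.9025
E[T] = √0.9025 = 0.95

0.950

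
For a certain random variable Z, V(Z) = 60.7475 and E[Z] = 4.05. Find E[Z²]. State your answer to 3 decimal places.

77.150

E[Z²] = V(Z) + (E[Z])² = 60.7475 + (4.05)² = 77.15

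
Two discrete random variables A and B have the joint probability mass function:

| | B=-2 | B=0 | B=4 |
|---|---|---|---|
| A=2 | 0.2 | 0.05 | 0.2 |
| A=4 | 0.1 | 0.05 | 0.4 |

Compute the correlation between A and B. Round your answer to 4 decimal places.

0.2997

E[A] = 3.1,  E[B] = 1.8
E[AB] = 6.4
Cov(A,B) = E[AB] − E[A]E[B] = 6.4 − (3.1)(1.8) = 0.82
Var(A) = 0.99,  Var(B) = 7.56
ρ = 0.82 / √(0.99·7.56) ≈ 0.2997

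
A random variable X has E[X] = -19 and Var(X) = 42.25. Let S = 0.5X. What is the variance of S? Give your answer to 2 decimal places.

10.56

Var(0.5X) = (0.5)²·Var(X) = 0.25·42.25 = 10.5625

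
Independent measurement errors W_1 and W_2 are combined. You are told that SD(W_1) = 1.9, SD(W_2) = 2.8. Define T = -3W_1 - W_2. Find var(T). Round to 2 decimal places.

40.33

var(W_1) = 3.61, var(W_2) = 7.84
By independence, var(T) = (-3)²var(W_1) + (-1)²var(W_2)
= (-3)²·3.61 + (-1)²·7.84 = 40.33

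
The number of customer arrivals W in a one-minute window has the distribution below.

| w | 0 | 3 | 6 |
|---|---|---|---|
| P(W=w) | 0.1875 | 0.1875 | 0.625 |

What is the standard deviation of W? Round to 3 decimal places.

E[W] = (0)(0.1875) + (3)(0.1875) + (6)(0.625) = 4.3125
E[W²] = (0)²(0.1875) + (3)²(0.1875) + (6)²(0.625) = 24.1875
V(W) = E[W²] − (E[W])² = 24.1875 − (4.3125)² = 5.58984375
SD(W) = √5.58984375 ≈ 2.364

2.364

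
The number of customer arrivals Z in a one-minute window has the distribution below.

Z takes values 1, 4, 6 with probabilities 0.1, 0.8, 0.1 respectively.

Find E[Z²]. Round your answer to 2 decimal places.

16.50

E[Z²] = (1)²(0.1) + (4)²(0.8) + (6)²(0.1) = 16.5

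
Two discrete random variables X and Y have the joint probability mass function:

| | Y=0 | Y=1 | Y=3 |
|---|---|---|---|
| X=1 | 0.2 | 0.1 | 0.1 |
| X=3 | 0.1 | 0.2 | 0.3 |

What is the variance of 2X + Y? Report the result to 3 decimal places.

7.090

E[X] = 2.2,  E[Y] = 1.5,  E[XY] = 3.7
Var(X) = 5.8 − (2.2)² = 0.96;  Var(Y) = 3.9 − (1.5)² = 1.65
cov(X,Y) = 3.7 − (2.2)(1.5) = 0.4
Var(2X + Y) = (2)²·0.96 + (1)²·1.65 + 2·(2)·(1)·0.4 = 7.09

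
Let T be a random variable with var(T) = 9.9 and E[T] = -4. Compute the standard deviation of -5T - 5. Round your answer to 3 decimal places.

15.732

var(-5T - 5) = (-5)²·9.9 = 247.5
sd(-5T - 5) = √247.5 ≈ 15.732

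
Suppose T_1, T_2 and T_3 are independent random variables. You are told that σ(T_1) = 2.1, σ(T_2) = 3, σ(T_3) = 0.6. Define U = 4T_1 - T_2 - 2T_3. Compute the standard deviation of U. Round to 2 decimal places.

Var(T_1) = 4.41, Var(T_2) = 9, Var(T_3) = 0.36
By independence, Var(U) = (4)²Var(T_1) + (-1)²Var(T_2) + (-2)²Var(T_3)
= (4)²·4.41 + (-1)²·9 + (-2)²·0.36 = 81
σ(U) = √81 ≈ 9.00

9.00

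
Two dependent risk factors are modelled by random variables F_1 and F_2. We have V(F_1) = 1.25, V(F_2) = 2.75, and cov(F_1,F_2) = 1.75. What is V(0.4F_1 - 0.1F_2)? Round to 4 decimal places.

0.0875

V(0.4F_1 - 0.1F_2) = (0.4)²·V(F_1) + (-0.1)²·V(F_2) + 2·(0.4)·(-0.1)·cov(F_1,F_2)
= 0.16·1.25 + 0.01·2.75 + -0.08·1.75 = 0.0875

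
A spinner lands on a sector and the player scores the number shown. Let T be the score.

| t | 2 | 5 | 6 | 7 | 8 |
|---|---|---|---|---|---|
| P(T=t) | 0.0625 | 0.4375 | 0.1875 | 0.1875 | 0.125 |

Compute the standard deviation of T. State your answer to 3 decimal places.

E[T] = (2)(0.0625) + (5)(0.4375) + (6)(0.1875) + (7)(0.1875) + (8)(0.125) = 5.75
E[T²] = (2)²(0.0625) + (5)²(0.4375) + (6)²(0.1875) + (7)²(0.1875) + (8)²(0.125) = 35.125
Var(T) = E[T²] − (E[T])² = 35.125 − (5.75)² = 2.0625
SD(T) = √2.0625 ≈ 1.436

1.436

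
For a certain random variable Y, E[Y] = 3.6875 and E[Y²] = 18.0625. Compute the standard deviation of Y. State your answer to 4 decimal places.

2.1130

var(Y) = 18.0625 − (3.6875)² = 4.46484375
SD(Y) = √4.46484375 ≈ 2.1130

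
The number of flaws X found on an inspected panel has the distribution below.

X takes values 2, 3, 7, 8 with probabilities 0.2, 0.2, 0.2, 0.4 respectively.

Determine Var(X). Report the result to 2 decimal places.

6.64

E[X] = (2)(0.2) + (3)(0.2) + (7)(0.2) + (8)(0.4) = 5.6
E[X²] = (2)²(0.2) + (3)²(0.2) + (7)²(0.2) + (8)²(0.4) = 38
Var(X) = E[X²] − (E[X])² = 38 − (5.6)² = 6.64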